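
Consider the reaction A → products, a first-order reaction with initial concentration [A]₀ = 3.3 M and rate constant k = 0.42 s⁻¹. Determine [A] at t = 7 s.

0.1745 M

Step 1: For a first-order reaction: [A] = [A]₀ × e^(-kt)
Step 2: [A] = 3.3 × e^(-0.42 × 7)
Step 3: [A] = 3.3 × e^(-2.94)
Step 4: [A] = 3.3 × 0.0528657 = 0.1745 M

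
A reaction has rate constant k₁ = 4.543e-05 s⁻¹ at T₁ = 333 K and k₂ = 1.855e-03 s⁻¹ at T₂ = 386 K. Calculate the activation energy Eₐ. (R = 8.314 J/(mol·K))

74.8 kJ/mol

Step 1: Use the two-temperature Arrhenius form: ln(k₂/k₁) = -Eₐ/R × (1/T₂ - 1/T₁)
Step 2: ln(k₂/k₁) = ln(1.855e-03/4.543e-05) = ln(40.832) = 3.70947
Step 3: 1/T₂ - 1/T₁ = 1/386 - 1/333 = -4.123294e-04 K⁻¹
Step 4: Eₐ = -R × ln(k₂/k₁) / (1/T₂ - 1/T₁) = -8.314 × 3.70947 / -4.123294e-04
Step 5: Eₐ = 7.4796e+04 J/mol = 74.8 kJ/mol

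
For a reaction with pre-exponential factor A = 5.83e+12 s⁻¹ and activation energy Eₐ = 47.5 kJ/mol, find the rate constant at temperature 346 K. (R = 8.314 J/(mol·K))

3.93e+05 s⁻¹

Step 1: Use the Arrhenius equation: k = A × exp(-Eₐ/RT)
Step 2: Convert Eₐ to J/mol: 47.5 kJ/mol = 47500 J/mol
Step 3: Calculate the exponent: -Eₐ/(RT) = -47500/(8.314 × 346) = -16.51230
Step 4: k = 5.83e+12 × exp(-16.51230)
Step 5: k = 5.83e+12 × 6.74216e-08 = 3.9307e+05 s⁻¹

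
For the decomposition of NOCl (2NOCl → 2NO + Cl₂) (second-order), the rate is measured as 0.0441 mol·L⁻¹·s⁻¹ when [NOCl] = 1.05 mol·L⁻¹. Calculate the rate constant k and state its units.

0.04 (mol·L⁻¹)⁻¹·s⁻¹

Step 1: rate = k[NOCl]^2, so k = rate / [NOCl]^2.
Step 2: k = 0.0441 / (1.05)^2 = 0.0441 / 1.103.
Step 3: k = 0.04 (mol·L⁻¹)⁻¹·s⁻¹.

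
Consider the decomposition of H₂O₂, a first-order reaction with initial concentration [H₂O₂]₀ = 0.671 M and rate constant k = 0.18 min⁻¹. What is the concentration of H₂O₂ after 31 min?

0.002531 M

Step 1: For a first-order reaction: [H₂O₂] = [H₂O₂]₀ × e^(-kt)
Step 2: [H₂O₂] = 0.671 × e^(-0.18 × 31)
Step 3: [H₂O₂] = 0.671 × e^(-5.58)
Step 4: [H₂O₂] = 0.671 × 0.00377257 = 0.002531 M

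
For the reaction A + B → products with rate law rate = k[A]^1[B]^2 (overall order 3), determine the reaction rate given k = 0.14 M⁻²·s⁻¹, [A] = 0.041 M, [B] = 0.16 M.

0.0001469 M/s

Step 1: The rate law is rate = k[A]^1[B]^2, overall order = 1+2 = 3
Step 2: Substitute values: rate = 0.14 × (0.041)^1 × (0.16)^2
Step 3: rate = 0.14 × 0.041 × 0.0256 = 0.000146944 M/s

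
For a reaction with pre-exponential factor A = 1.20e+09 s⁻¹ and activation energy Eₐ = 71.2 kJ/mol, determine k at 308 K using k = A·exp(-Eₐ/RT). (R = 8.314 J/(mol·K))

1.01e-03 s⁻¹

Step 1: Use the Arrhenius equation: k = A × exp(-Eₐ/RT)
Step 2: Convert Eₐ to J/mol: 71.2 kJ/mol = 71200 J/mol
Step 3: Calculate the exponent: -Eₐ/(RT) = -71200/(8.314 × 308) = -27.80477
Step 4: k = 1.20e+09 × exp(-27.80477)
Step 5: k = 1.20e+09 × 8.40508e-13 = 1.0086e-03 s⁻¹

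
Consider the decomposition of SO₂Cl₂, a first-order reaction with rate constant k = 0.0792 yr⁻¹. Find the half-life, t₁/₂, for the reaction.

8.752 yr

Step 1: For a first-order reaction, t₁/₂ = ln(2)/k
Step 2: t₁/₂ = ln(2)/0.0792
Step 3: t₁/₂ = 0.6931/0.0792 = 8.752 yr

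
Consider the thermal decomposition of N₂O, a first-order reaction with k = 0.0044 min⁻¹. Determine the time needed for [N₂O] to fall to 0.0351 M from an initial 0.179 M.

370.3 min

Step 1: For first-order: t = ln([N₂O]₀/[N₂O])/k
Step 2: t = ln(0.179/0.0351)/0.0044
Step 3: t = ln(5.1)/0.0044
Step 4: t = 1.629/0.0044 = 370.3 min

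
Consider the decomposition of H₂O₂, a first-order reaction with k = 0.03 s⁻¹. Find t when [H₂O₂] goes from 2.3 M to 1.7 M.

10.08 s

Step 1: For first-order: t = ln([H₂O₂]₀/[H₂O₂])/k
Step 2: t = ln(2.3/1.7)/0.03
Step 3: t = ln(1.353)/0.03
Step 4: t = 0.3023/0.03 = 10.08 s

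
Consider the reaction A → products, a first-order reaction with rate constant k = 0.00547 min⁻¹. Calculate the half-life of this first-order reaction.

126.7 min

Step 1: For a first-order reaction, t₁/₂ = ln(2)/k
Step 2: t₁/₂ = ln(2)/0.00547
Step 3: t₁/₂ = 0.6931/0.00547 = 126.7 min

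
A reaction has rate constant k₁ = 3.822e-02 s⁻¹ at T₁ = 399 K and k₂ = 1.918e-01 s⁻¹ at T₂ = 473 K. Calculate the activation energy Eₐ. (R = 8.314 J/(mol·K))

34.2 kJ/mol

Step 1: Use the two-temperature Arrhenius form: ln(k₂/k₁) = -Eₐ/R × (1/T₂ - 1/T₁)
Step 2: ln(k₂/k₁) = ln(1.918e-01/3.822e-02) = ln(5.01832) = 1.61309
Step 3: 1/T₂ - 1/T₁ = 1/473 - 1/399 = -3.921008e-04 K⁻¹
Step 4: Eₐ = -R × ln(k₂/k₁) / (1/T₂ - 1/T₁) = -8.314 × 1.61309 / -3.921008e-04
Step 5: Eₐ = 3.4204e+04 J/mol = 34.2 kJ/mol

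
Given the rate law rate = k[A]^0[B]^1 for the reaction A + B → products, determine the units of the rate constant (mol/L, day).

day⁻¹

Step 1: Overall order = 0 + 1 = 1.
Step 2: rate has units mol/L·day⁻¹; [A]^0[B]^1 has units (mol/L)^1.
Step 3: k = rate/([A]^0[B]^1), so units of k = (mol/L)^(1-1)·day⁻¹ = day⁻¹.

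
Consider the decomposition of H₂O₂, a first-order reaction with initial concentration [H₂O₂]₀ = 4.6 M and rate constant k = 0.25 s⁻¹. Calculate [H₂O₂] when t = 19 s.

0.0398 M

Step 1: For a first-order reaction: [H₂O₂] = [H₂O₂]₀ × e^(-kt)
Step 2: [H₂O₂] = 4.6 × e^(-0.25 × 19)
Step 3: [H₂O₂] = 4.6 × e^(-4.75)
Step 4: [H₂O₂] = 4.6 × 0.0086517 = 0.0398 M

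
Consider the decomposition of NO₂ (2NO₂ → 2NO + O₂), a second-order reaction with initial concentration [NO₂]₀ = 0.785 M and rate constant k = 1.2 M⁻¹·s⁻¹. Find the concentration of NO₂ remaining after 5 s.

0.1375 M

Step 1: For a second-order reaction: 1/[NO₂] = 1/[NO₂]₀ + kt
Step 2: 1/[NO₂] = 1/0.785 + 1.2 × 5
Step 3: 1/[NO₂] = 1.274 + 6 = 7.274
Step 4: [NO₂] = 1/7.274 = 0.1375 M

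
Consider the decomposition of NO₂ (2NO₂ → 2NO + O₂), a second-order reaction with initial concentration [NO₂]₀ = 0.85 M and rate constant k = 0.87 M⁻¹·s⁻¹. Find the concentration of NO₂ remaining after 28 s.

0.03916 M

Step 1: For a second-order reaction: 1/[NO₂] = 1/[NO₂]₀ + kt
Step 2: 1/[NO₂] = 1/0.85 + 0.87 × 28
Step 3: 1/[NO₂] = 1.176 + 24.36 = 25.54
Step 4: [NO₂] = 1/25.54 = 0.03916 M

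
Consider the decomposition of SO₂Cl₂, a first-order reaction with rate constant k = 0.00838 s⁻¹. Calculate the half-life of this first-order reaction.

82.71 s

Step 1: For a first-order reaction, t₁/₂ = ln(2)/k
Step 2: t₁/₂ = ln(2)/0.00838
Step 3: t₁/₂ = 0.6931/0.00838 = 82.71 s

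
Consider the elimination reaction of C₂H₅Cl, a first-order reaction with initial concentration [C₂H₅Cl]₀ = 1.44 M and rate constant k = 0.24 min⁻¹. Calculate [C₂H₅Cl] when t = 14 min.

0.05002 M

Step 1: For a first-order reaction: [C₂H₅Cl] = [C₂H₅Cl]₀ × e^(-kt)
Step 2: [C₂H₅Cl] = 1.44 × e^(-0.24 × 14)
Step 3: [C₂H₅Cl] = 1.44 × e^(-3.36)
Step 4: [C₂H₅Cl] = 1.44 × 0.0347353 = 0.05002 M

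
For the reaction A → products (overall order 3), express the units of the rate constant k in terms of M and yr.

M⁻²·yr⁻¹

Step 1: For overall order n, rate = k × (concentration)^n.
Step 2: Rate has units M·yr⁻¹; concentration term has units M^3.
Step 3: k = rate / (concentration)^n, so units of k = M^(1-3)·yr⁻¹ = M⁻²·yr⁻¹.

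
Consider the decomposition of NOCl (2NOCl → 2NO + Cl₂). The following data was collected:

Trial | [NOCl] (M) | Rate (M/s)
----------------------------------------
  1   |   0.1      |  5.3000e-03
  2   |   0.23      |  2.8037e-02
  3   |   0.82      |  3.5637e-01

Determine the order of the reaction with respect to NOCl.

second order (2)

Step 1: Compare trials to find order n where rate₂/rate₁ = ([NOCl]₂/[NOCl]₁)^n
Step 2: rate₂/rate₁ = 2.8037e-02/5.3000e-03 = 5.29
Step 3: [NOCl]₂/[NOCl]₁ = 0.23/0.1 = 2.3
Step 4: n = ln(5.29)/ln(2.3) = 2.00 ≈ 2
Step 5: The reaction is second order in NOCl.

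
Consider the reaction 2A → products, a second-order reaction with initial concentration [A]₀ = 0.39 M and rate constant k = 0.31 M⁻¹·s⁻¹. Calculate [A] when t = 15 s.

0.1386 M

Step 1: For a second-order reaction: 1/[A] = 1/[A]₀ + kt
Step 2: 1/[A] = 1/0.39 + 0.31 × 15
Step 3: 1/[A] = 2.564 + 4.65 = 7.214
Step 4: [A] = 1/7.214 = 0.1386 M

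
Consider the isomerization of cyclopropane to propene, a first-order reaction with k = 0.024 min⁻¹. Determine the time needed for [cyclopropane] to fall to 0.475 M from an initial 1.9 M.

57.76 min

Step 1: For first-order: t = ln([cyclopropane]₀/[cyclopropane])/k
Step 2: t = ln(1.9/0.475)/0.024
Step 3: t = ln(4)/0.024
Step 4: t = 1.386/0.024 = 57.76 min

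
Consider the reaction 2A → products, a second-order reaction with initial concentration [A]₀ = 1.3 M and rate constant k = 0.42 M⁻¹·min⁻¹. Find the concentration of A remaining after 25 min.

0.08874 M

Step 1: For a second-order reaction: 1/[A] = 1/[A]₀ + kt
Step 2: 1/[A] = 1/1.3 + 0.42 × 25
Step 3: 1/[A] = 0.7692 + 10.5 = 11.27
Step 4: [A] = 1/11.27 = 0.08874 M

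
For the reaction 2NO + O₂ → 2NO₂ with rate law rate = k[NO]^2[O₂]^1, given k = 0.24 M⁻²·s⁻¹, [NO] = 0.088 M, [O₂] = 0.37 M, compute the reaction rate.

0.0006877 M/s

Step 1: The rate law is rate = k[NO]^2[O₂]^1
Step 2: Substitute: rate = 0.24 × (0.088)^2 × (0.37)^1
Step 3: rate = 0.24 × 0.007744 × 0.37 = 0.000687667 M/s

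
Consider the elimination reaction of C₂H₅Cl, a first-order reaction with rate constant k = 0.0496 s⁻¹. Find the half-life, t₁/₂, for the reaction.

13.97 s

Step 1: For a first-order reaction, t₁/₂ = ln(2)/k
Step 2: t₁/₂ = ln(2)/0.0496
Step 3: t₁/₂ = 0.6931/0.0496 = 13.97 s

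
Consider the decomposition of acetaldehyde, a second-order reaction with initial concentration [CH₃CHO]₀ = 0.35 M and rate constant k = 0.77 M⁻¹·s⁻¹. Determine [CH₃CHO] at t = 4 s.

0.1684 M

Step 1: For a second-order reaction: 1/[CH₃CHO] = 1/[CH₃CHO]₀ + kt
Step 2: 1/[CH₃CHO] = 1/0.35 + 0.77 × 4
Step 3: 1/[CH₃CHO] = 2.857 + 3.08 = 5.937
Step 4: [CH₃CHO] = 1/5.937 = 0.1684 M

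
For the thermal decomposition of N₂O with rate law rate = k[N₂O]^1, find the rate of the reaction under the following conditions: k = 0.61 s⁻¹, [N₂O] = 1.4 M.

0.854 M/s

Step 1: Identify the rate law: rate = k[N₂O]^1
Step 2: Substitute values: rate = 0.61 × (1.4)^1
Step 3: Calculate: rate = 0.61 × 1.4 = 0.854 M/s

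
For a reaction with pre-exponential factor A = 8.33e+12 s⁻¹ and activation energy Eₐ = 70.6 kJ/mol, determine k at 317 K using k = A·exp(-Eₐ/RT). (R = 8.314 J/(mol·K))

1.94e+01 s⁻¹

Step 1: Use the Arrhenius equation: k = A × exp(-Eₐ/RT)
Step 2: Convert Eₐ to J/mol: 70.6 kJ/mol = 70600 J/mol
Step 3: Calculate the exponent: -Eₐ/(RT) = -70600/(8.314 × 317) = -26.78770
Step 4: k = 8.33e+12 × exp(-26.78770)
Step 5: k = 8.33e+12 × 2.32407e-12 = 1.9360e+01 s⁻¹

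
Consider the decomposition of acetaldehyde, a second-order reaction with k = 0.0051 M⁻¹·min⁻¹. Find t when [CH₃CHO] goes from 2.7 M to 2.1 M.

20.75 min

Step 1: For second-order: t = (1/[CH₃CHO] - 1/[CH₃CHO]₀)/k
Step 2: t = (1/2.1 - 1/2.7)/0.0051
Step 3: t = (0.4762 - 0.3704)/0.0051
Step 4: t = 0.1058/0.0051 = 20.75 min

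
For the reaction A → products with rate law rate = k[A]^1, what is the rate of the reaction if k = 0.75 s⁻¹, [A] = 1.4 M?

1.05 M/s

Step 1: Identify the rate law: rate = k[A]^1
Step 2: Substitute values: rate = 0.75 × (1.4)^1
Step 3: Calculate: rate = 0.75 × 1.4 = 1.05 M/s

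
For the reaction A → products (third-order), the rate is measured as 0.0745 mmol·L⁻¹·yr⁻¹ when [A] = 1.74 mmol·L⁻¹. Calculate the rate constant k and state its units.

0.01414 (mmol·L⁻¹)⁻²·yr⁻¹

Step 1: rate = k[A]^3, so k = rate / [A]^3.
Step 2: k = 0.0745 / (1.74)^3 = 0.0745 / 5.268.
Step 3: k = 0.01414 (mmol·L⁻¹)⁻²·yr⁻¹.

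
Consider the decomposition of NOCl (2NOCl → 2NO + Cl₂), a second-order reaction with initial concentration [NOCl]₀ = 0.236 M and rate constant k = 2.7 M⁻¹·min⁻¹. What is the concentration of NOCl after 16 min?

0.02108 M

Step 1: For a second-order reaction: 1/[NOCl] = 1/[NOCl]₀ + kt
Step 2: 1/[NOCl] = 1/0.236 + 2.7 × 16
Step 3: 1/[NOCl] = 4.237 + 43.2 = 47.44
Step 4: [NOCl] = 1/47.44 = 0.02108 M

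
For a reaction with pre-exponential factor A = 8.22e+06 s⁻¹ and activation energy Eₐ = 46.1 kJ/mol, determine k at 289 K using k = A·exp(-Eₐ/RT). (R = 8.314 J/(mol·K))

3.82e-02 s⁻¹

Step 1: Use the Arrhenius equation: k = A × exp(-Eₐ/RT)
Step 2: Convert Eₐ to J/mol: 46.1 kJ/mol = 46100 J/mol
Step 3: Calculate the exponent: -Eₐ/(RT) = -46100/(8.314 × 289) = -19.18638
Step 4: k = 8.22e+06 × exp(-19.18638)
Step 5: k = 8.22e+06 × 4.65009e-09 = 3.8224e-02 s⁻¹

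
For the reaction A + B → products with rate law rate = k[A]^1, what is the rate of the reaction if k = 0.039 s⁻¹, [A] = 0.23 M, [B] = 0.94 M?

0.00897 M/s

Step 1: The rate law is rate = k[A]^1
Step 2: Note that the rate does not depend on [B] (zero order in B).
Step 3: rate = 0.039 × (0.23)^1 = 0.00897 M/s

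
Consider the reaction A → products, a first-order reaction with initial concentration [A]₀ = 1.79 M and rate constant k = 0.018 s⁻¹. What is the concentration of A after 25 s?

1.141 M

Step 1: For a first-order reaction: [A] = [A]₀ × e^(-kt)
Step 2: [A] = 1.79 × e^(-0.018 × 25)
Step 3: [A] = 1.79 × e^(-0.45)
Step 4: [A] = 1.79 × 0.637628 = 1.141 M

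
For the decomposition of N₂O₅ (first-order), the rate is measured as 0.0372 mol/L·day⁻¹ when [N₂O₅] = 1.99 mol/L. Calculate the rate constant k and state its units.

0.01869 day⁻¹

Step 1: rate = k[N₂O₅]^1, so k = rate / [N₂O₅]^1.
Step 2: k = 0.0372 / (1.99)^1 = 0.0372 / 1.99.
Step 3: k = 0.01869 day⁻¹.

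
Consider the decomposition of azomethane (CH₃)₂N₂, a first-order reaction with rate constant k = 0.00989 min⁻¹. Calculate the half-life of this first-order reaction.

70.09 min

Step 1: For a first-order reaction, t₁/₂ = ln(2)/k
Step 2: t₁/₂ = ln(2)/0.00989
Step 3: t₁/₂ = 0.6931/0.00989 = 70.09 min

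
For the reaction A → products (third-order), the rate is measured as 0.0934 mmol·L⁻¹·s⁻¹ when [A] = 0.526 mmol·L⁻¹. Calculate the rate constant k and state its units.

0.6418 (mmol·L⁻¹)⁻²·s⁻¹

Step 1: rate = k[A]^3, so k = rate / [A]^3.
Step 2: k = 0.0934 / (0.526)^3 = 0.0934 / 0.1455.
Step 3: k = 0.6418 (mmol·L⁻¹)⁻²·s⁻¹.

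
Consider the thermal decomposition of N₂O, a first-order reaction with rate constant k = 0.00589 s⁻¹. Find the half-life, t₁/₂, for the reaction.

117.7 s

Step 1: For a first-order reaction, t₁/₂ = ln(2)/k
Step 2: t₁/₂ = ln(2)/0.00589
Step 3: t₁/₂ = 0.6931/0.00589 = 117.7 s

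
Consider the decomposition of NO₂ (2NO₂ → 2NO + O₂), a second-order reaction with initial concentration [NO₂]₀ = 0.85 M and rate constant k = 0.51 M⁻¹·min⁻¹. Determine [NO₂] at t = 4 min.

0.3109 M

Step 1: For a second-order reaction: 1/[NO₂] = 1/[NO₂]₀ + kt
Step 2: 1/[NO₂] = 1/0.85 + 0.51 × 4
Step 3: 1/[NO₂] = 1.176 + 2.04 = 3.216
Step 4: [NO₂] = 1/3.216 = 0.3109 M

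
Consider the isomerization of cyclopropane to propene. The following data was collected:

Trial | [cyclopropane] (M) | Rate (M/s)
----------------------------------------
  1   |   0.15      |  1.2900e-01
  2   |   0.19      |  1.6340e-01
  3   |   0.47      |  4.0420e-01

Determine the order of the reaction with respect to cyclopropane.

first order (1)

Step 1: Compare trials to find order n where rate₂/rate₁ = ([cyclopropane]₂/[cyclopropane]₁)^n
Step 2: rate₂/rate₁ = 1.6340e-01/1.2900e-01 = 1.267
Step 3: [cyclopropane]₂/[cyclopropane]₁ = 0.19/0.15 = 1.267
Step 4: n = ln(1.267)/ln(1.267) = 1.00 ≈ 1
Step 5: The reaction is first order in cyclopropane.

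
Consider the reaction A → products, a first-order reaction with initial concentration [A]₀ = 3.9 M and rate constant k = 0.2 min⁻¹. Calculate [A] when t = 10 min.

0.5278 M

Step 1: For a first-order reaction: [A] = [A]₀ × e^(-kt)
Step 2: [A] = 3.9 × e^(-0.2 × 10)
Step 3: [A] = 3.9 × e^(-2)
Step 4: [A] = 3.9 × 0.135335 = 0.5278 M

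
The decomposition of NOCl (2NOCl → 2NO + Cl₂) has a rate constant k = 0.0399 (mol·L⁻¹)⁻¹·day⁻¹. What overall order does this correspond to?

second order (2)

Step 1: The units of k for an nth-order reaction are (concentration)^(1-n)·(time)⁻¹.
Step 2: Here k has units (mol·L⁻¹)⁻¹·day⁻¹, so the concentration exponent is -1.
Step 3: 1 - n = -1 ⇒ n = 2. The reaction is second order.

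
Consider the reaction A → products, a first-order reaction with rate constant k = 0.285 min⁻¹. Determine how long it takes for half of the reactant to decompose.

2.432 min

Step 1: For a first-order reaction, t₁/₂ = ln(2)/k
Step 2: t₁/₂ = ln(2)/0.285
Step 3: t₁/₂ = 0.6931/0.285 = 2.432 min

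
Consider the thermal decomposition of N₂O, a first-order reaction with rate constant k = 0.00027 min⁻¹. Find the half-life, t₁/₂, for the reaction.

2567 min

Step 1: For a first-order reaction, t₁/₂ = ln(2)/k
Step 2: t₁/₂ = ln(2)/0.00027
Step 3: t₁/₂ = 0.6931/0.00027 = 2567 min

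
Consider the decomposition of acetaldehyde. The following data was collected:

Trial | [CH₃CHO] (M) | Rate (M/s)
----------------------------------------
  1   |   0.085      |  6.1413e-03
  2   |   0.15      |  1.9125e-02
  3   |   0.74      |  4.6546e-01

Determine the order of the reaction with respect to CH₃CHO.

second order (2)

Step 1: Compare trials to find order n where rate₂/rate₁ = ([CH₃CHO]₂/[CH₃CHO]₁)^n
Step 2: rate₂/rate₁ = 1.9125e-02/6.1413e-03 = 3.114
Step 3: [CH₃CHO]₂/[CH₃CHO]₁ = 0.15/0.085 = 1.765
Step 4: n = ln(3.114)/ln(1.765) = 2.00 ≈ 2
Step 5: The reaction is second order in CH₃CHO.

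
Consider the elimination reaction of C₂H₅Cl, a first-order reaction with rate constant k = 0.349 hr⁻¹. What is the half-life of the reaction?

1.986 hr

Step 1: For a first-order reaction, t₁/₂ = ln(2)/k
Step 2: t₁/₂ = ln(2)/0.349
Step 3: t₁/₂ = 0.6931/0.349 = 1.986 hr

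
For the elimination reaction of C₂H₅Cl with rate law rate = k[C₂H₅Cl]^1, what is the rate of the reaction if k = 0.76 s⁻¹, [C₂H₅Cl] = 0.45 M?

0.342 M/s

Step 1: Identify the rate law: rate = k[C₂H₅Cl]^1
Step 2: Substitute values: rate = 0.76 × (0.45)^1
Step 3: Calculate: rate = 0.76 × 0.45 = 0.342 M/s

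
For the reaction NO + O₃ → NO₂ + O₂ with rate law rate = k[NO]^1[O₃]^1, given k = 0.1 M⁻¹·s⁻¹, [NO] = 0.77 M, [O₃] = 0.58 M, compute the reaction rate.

0.04466 M/s

Step 1: The rate law is rate = k[NO]^1[O₃]^1
Step 2: Substitute: rate = 0.1 × (0.77)^1 × (0.58)^1
Step 3: rate = 0.1 × 0.77 × 0.58 = 0.04466 M/s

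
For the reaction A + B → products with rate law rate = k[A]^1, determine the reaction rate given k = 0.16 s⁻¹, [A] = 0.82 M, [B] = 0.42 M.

0.1312 M/s

Step 1: The rate law is rate = k[A]^1
Step 2: Note that the rate does not depend on [B] (zero order in B).
Step 3: rate = 0.16 × (0.82)^1 = 0.1312 M/s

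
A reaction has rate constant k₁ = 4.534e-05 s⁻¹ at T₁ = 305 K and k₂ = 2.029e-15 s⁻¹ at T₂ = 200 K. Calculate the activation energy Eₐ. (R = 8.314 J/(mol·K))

115.1 kJ/mol

Step 1: Use the two-temperature Arrhenius form: ln(k₂/k₁) = -Eₐ/R × (1/T₂ - 1/T₁)
Step 2: ln(k₂/k₁) = ln(2.029e-15/4.534e-05) = ln(4.47508e-11) = -23.8299
Step 3: 1/T₂ - 1/T₁ = 1/200 - 1/305 = 1.721311e-03 K⁻¹
Step 4: Eₐ = -R × ln(k₂/k₁) / (1/T₂ - 1/T₁) = -8.314 × -23.8299 / 1.721311e-03
Step 5: Eₐ = 1.1510e+05 J/mol = 115.1 kJ/mol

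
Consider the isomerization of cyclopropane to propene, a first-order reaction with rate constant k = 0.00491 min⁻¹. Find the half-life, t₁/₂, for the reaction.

141.2 min

Step 1: For a first-order reaction, t₁/₂ = ln(2)/k
Step 2: t₁/₂ = ln(2)/0.00491
Step 3: t₁/₂ = 0.6931/0.00491 = 141.2 min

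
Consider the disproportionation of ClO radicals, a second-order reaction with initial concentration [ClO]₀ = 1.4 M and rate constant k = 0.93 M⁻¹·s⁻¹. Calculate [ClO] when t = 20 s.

0.05178 M

Step 1: For a second-order reaction: 1/[ClO] = 1/[ClO]₀ + kt
Step 2: 1/[ClO] = 1/1.4 + 0.93 × 20
Step 3: 1/[ClO] = 0.7143 + 18.6 = 19.31
Step 4: [ClO] = 1/19.31 = 0.05178 M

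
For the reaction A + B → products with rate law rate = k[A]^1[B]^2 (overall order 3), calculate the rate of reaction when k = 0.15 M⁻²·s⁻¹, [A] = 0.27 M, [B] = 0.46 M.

0.00857 M/s

Step 1: The rate law is rate = k[A]^1[B]^2, overall order = 1+2 = 3
Step 2: Substitute values: rate = 0.15 × (0.27)^1 × (0.46)^2
Step 3: rate = 0.15 × 0.27 × 0.2116 = 0.0085698 M/s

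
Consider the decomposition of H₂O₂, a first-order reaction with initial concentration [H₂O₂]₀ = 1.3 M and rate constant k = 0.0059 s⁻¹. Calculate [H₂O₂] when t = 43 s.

1.009 M

Step 1: For a first-order reaction: [H₂O₂] = [H₂O₂]₀ × e^(-kt)
Step 2: [H₂O₂] = 1.3 × e^(-0.0059 × 43)
Step 3: [H₂O₂] = 1.3 × e^(-0.2537)
Step 4: [H₂O₂] = 1.3 × 0.775925 = 1.009 M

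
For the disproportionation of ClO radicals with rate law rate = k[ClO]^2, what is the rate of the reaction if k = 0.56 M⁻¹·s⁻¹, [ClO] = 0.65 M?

0.2366 M/s

Step 1: Identify the rate law: rate = k[ClO]^2
Step 2: Substitute values: rate = 0.56 × (0.65)^2
Step 3: Calculate: rate = 0.56 × 0.4225 = 0.2366 M/s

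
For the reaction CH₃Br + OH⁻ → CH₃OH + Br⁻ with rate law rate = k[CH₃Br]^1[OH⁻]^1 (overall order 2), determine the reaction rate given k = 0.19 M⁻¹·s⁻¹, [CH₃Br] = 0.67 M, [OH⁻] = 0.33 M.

0.04201 M/s

Step 1: The rate law is rate = k[CH₃Br]^1[OH⁻]^1, overall order = 1+1 = 2
Step 2: Substitute values: rate = 0.19 × (0.67)^1 × (0.33)^1
Step 3: rate = 0.19 × 0.67 × 0.33 = 0.042009 M/s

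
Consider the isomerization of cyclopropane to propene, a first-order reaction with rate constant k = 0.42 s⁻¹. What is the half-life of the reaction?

1.65 s

Step 1: For a first-order reaction, t₁/₂ = ln(2)/k
Step 2: t₁/₂ = ln(2)/0.42
Step 3: t₁/₂ = 0.6931/0.42 = 1.65 s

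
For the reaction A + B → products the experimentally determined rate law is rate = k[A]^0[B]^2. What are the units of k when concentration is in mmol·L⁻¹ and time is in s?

(mmol·L⁻¹)⁻¹·s⁻¹

Step 1: Overall order = 0 + 2 = 2.
Step 2: rate has units mmol·L⁻¹·s⁻¹; [A]^0[B]^2 has units (mmol·L⁻¹)^2.
Step 3: k = rate/([A]^0[B]^2), so units of k = (mmol·L⁻¹)^(1-2)·s⁻¹ = (mmol·L⁻¹)⁻¹·s⁻¹.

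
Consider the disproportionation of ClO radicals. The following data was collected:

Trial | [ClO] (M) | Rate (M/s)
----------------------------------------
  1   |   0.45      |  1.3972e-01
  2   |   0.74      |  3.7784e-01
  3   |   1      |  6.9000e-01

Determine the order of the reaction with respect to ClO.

second order (2)

Step 1: Compare trials to find order n where rate₂/rate₁ = ([ClO]₂/[ClO]₁)^n
Step 2: rate₂/rate₁ = 3.7784e-01/1.3972e-01 = 2.704
Step 3: [ClO]₂/[ClO]₁ = 0.74/0.45 = 1.644
Step 4: n = ln(2.704)/ln(1.644) = 2.00 ≈ 2
Step 5: The reaction is second order in ClO.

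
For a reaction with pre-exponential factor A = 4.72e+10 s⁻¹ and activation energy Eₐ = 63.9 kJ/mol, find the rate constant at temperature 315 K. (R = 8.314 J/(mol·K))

1.20e+00 s⁻¹

Step 1: Use the Arrhenius equation: k = A × exp(-Eₐ/RT)
Step 2: Convert Eₐ to J/mol: 63.9 kJ/mol = 63900 J/mol
Step 3: Calculate the exponent: -Eₐ/(RT) = -63900/(8.314 × 315) = -24.39946
Step 4: k = 4.72e+10 × exp(-24.39946)
Step 5: k = 4.72e+10 × 2.53192e-11 = 1.1951e+00 s⁻¹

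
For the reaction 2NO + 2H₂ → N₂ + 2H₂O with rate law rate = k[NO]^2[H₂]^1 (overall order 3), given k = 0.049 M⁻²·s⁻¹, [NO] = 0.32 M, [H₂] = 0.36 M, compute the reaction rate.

0.001806 M/s

Step 1: The rate law is rate = k[NO]^2[H₂]^1, overall order = 2+1 = 3
Step 2: Substitute values: rate = 0.049 × (0.32)^2 × (0.36)^1
Step 3: rate = 0.049 × 0.1024 × 0.36 = 0.00180634 M/s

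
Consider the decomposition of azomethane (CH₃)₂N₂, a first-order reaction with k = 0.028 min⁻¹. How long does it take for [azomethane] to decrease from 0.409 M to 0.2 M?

25.55 min

Step 1: For first-order: t = ln([azomethane]₀/[azomethane])/k
Step 2: t = ln(0.409/0.2)/0.028
Step 3: t = ln(2.045)/0.028
Step 4: t = 0.7154/0.028 = 25.55 min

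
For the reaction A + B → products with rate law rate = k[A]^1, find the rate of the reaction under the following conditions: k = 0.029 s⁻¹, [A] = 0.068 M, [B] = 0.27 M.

0.001972 M/s

Step 1: The rate law is rate = k[A]^1
Step 2: Note that the rate does not depend on [B] (zero order in B).
Step 3: rate = 0.029 × (0.068)^1 = 0.001972 M/s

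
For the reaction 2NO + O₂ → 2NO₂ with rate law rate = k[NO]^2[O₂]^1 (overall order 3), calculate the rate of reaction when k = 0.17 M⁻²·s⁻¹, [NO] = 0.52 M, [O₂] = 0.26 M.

0.01195 M/s

Step 1: The rate law is rate = k[NO]^2[O₂]^1, overall order = 2+1 = 3
Step 2: Substitute values: rate = 0.17 × (0.52)^2 × (0.26)^1
Step 3: rate = 0.17 × 0.2704 × 0.26 = 0.0119517 M/s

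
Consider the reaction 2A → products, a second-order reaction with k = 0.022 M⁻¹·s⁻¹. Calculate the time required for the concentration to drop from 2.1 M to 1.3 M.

13.32 s

Step 1: For second-order: t = (1/[A] - 1/[A]₀)/k
Step 2: t = (1/1.3 - 1/2.1)/0.022
Step 3: t = (0.7692 - 0.4762)/0.022
Step 4: t = 0.293/0.022 = 13.32 s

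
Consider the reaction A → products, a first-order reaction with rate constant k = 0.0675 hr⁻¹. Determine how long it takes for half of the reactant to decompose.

10.27 hr

Step 1: For a first-order reaction, t₁/₂ = ln(2)/k
Step 2: t₁/₂ = ln(2)/0.0675
Step 3: t₁/₂ = 0.6931/0.0675 = 10.27 hr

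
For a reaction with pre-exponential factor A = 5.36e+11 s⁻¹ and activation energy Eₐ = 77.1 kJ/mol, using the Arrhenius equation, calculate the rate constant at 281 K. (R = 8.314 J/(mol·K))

2.49e-03 s⁻¹

Step 1: Use the Arrhenius equation: k = A × exp(-Eₐ/RT)
Step 2: Convert Eₐ to J/mol: 77.1 kJ/mol = 77100 J/mol
Step 3: Calculate the exponent: -Eₐ/(RT) = -77100/(8.314 × 281) = -33.00183
Step 4: k = 5.36e+11 × exp(-33.00183)
Step 5: k = 5.36e+11 × 4.65037e-15 = 2.4926e-03 s⁻¹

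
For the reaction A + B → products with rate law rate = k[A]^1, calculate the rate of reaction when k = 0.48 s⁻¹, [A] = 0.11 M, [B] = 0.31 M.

0.0528 M/s

Step 1: The rate law is rate = k[A]^1
Step 2: Note that the rate does not depend on [B] (zero order in B).
Step 3: rate = 0.48 × (0.11)^1 = 0.0528 M/s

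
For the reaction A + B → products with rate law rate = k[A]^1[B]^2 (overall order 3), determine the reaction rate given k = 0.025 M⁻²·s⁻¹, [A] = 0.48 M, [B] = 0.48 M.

0.002765 M/s

Step 1: The rate law is rate = k[A]^1[B]^2, overall order = 1+2 = 3
Step 2: Substitute values: rate = 0.025 × (0.48)^1 × (0.48)^2
Step 3: rate = 0.025 × 0.48 × 0.2304 = 0.0027648 M/s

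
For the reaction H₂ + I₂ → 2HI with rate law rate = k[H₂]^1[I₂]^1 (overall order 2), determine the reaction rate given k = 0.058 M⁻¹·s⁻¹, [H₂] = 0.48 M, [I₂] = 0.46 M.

0.01281 M/s

Step 1: The rate law is rate = k[H₂]^1[I₂]^1, overall order = 1+1 = 2
Step 2: Substitute values: rate = 0.058 × (0.48)^1 × (0.46)^1
Step 3: rate = 0.058 × 0.48 × 0.46 = 0.0128064 M/s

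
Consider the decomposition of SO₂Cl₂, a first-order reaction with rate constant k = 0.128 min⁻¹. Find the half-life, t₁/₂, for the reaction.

5.415 min

Step 1: For a first-order reaction, t₁/₂ = ln(2)/k
Step 2: t₁/₂ = ln(2)/0.128
Step 3: t₁/₂ = 0.6931/0.128 = 5.415 min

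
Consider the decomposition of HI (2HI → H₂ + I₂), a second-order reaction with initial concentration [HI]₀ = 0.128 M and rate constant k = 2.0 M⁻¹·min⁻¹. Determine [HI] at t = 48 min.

0.009633 M

Step 1: For a second-order reaction: 1/[HI] = 1/[HI]₀ + kt
Step 2: 1/[HI] = 1/0.128 + 2.0 × 48
Step 3: 1/[HI] = 7.812 + 96 = 103.8
Step 4: [HI] = 1/103.8 = 0.009633 M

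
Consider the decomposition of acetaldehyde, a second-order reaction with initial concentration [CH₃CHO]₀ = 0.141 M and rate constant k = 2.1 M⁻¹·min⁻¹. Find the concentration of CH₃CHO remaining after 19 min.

0.02128 M

Step 1: For a second-order reaction: 1/[CH₃CHO] = 1/[CH₃CHO]₀ + kt
Step 2: 1/[CH₃CHO] = 1/0.141 + 2.1 × 19
Step 3: 1/[CH₃CHO] = 7.092 + 39.9 = 46.99
Step 4: [CH₃CHO] = 1/46.99 = 0.02128 M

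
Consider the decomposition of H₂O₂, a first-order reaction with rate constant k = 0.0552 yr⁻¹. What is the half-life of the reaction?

12.56 yr

Step 1: For a first-order reaction, t₁/₂ = ln(2)/k
Step 2: t₁/₂ = ln(2)/0.0552
Step 3: t₁/₂ = 0.6931/0.0552 = 12.56 yr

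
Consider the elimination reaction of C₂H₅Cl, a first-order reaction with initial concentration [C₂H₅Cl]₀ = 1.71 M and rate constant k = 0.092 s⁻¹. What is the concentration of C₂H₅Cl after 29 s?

0.1187 M

Step 1: For a first-order reaction: [C₂H₅Cl] = [C₂H₅Cl]₀ × e^(-kt)
Step 2: [C₂H₅Cl] = 1.71 × e^(-0.092 × 29)
Step 3: [C₂H₅Cl] = 1.71 × e^(-2.668)
Step 4: [C₂H₅Cl] = 1.71 × 0.0693909 = 0.1187 M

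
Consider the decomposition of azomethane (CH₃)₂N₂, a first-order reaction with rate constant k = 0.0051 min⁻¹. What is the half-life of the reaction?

135.9 min

Step 1: For a first-order reaction, t₁/₂ = ln(2)/k
Step 2: t₁/₂ = ln(2)/0.0051
Step 3: t₁/₂ = 0.6931/0.0051 = 135.9 min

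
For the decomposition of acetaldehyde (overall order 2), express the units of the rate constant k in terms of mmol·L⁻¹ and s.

(mmol·L⁻¹)⁻¹·s⁻¹

Step 1: For overall order n, rate = k × (concentration)^n.
Step 2: Rate has units mmol·L⁻¹·s⁻¹; concentration term has units (mmol·L⁻¹)^2.
Step 3: k = rate / (concentration)^n, so units of k = (mmol·L⁻¹)^(1-2)·s⁻¹ = (mmol·L⁻¹)⁻¹·s⁻¹.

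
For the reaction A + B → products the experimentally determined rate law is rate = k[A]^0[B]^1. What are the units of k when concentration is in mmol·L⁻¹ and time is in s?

s⁻¹

Step 1: Overall order = 0 + 1 = 1.
Step 2: rate has units mmol·L⁻¹·s⁻¹; [A]^0[B]^1 has units (mmol·L⁻¹)^1.
Step 3: k = rate/([A]^0[B]^1), so units of k = (mmol·L⁻¹)^(1-1)·s⁻¹ = s⁻¹.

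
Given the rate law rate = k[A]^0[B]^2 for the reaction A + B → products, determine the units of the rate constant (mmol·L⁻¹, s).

(mmol·L⁻¹)⁻¹·s⁻¹

Step 1: Overall order = 0 + 2 = 2.
Step 2: rate has units mmol·L⁻¹·s⁻¹; [A]^0[B]^2 has units (mmol·L⁻¹)^2.
Step 3: k = rate/([A]^0[B]^2), so units of k = (mmol·L⁻¹)^(1-2)·s⁻¹ = (mmol·L⁻¹)⁻¹·s⁻¹.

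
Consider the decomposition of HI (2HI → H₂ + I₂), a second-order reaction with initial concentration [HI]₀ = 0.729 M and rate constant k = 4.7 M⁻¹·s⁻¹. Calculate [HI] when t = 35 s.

0.006029 M

Step 1: For a second-order reaction: 1/[HI] = 1/[HI]₀ + kt
Step 2: 1/[HI] = 1/0.729 + 4.7 × 35
Step 3: 1/[HI] = 1.372 + 164.5 = 165.9
Step 4: [HI] = 1/165.9 = 0.006029 M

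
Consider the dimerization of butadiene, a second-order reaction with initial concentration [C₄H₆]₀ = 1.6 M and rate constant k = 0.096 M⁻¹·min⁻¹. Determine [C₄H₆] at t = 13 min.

0.5339 M

Step 1: For a second-order reaction: 1/[C₄H₆] = 1/[C₄H₆]₀ + kt
Step 2: 1/[C₄H₆] = 1/1.6 + 0.096 × 13
Step 3: 1/[C₄H₆] = 0.625 + 1.248 = 1.873
Step 4: [C₄H₆] = 1/1.873 = 0.5339 M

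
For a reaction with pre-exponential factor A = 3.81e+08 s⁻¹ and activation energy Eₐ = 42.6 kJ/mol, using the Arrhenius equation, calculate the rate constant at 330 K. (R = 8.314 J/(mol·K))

6.88e+01 s⁻¹

Step 1: Use the Arrhenius equation: k = A × exp(-Eₐ/RT)
Step 2: Convert Eₐ to J/mol: 42.6 kJ/mol = 42600 J/mol
Step 3: Calculate the exponent: -Eₐ/(RT) = -42600/(8.314 × 330) = -15.52693
Step 4: k = 3.81e+08 × exp(-15.52693)
Step 5: k = 3.81e+08 × 1.80609e-07 = 6.8812e+01 s⁻¹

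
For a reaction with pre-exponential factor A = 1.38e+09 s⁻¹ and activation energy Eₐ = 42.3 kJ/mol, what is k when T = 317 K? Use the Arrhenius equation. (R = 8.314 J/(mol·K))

1.48e+02 s⁻¹

Step 1: Use the Arrhenius equation: k = A × exp(-Eₐ/RT)
Step 2: Convert Eₐ to J/mol: 42.3 kJ/mol = 42300 J/mol
Step 3: Calculate the exponent: -Eₐ/(RT) = -42300/(8.314 × 317) = -16.04985
Step 4: k = 1.38e+09 × exp(-16.04985)
Step 5: k = 1.38e+09 × 1.07063e-07 = 1.4775e+02 s⁻¹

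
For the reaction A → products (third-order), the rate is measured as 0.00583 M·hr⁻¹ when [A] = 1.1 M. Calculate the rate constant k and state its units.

0.00438 M⁻²·hr⁻¹

Step 1: rate = k[A]^3, so k = rate / [A]^3.
Step 2: k = 0.00583 / (1.1)^3 = 0.00583 / 1.331.
Step 3: k = 0.00438 M⁻²·hr⁻¹.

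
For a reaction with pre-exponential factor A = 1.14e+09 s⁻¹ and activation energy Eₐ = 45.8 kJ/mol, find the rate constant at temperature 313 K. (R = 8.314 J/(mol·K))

2.59e+01 s⁻¹

Step 1: Use the Arrhenius equation: k = A × exp(-Eₐ/RT)
Step 2: Convert Eₐ to J/mol: 45.8 kJ/mol = 45800 J/mol
Step 3: Calculate the exponent: -Eₐ/(RT) = -45800/(8.314 × 313) = -17.59994
Step 4: k = 1.14e+09 × exp(-17.59994)
Step 5: k = 1.14e+09 × 2.27218e-08 = 2.5903e+01 s⁻¹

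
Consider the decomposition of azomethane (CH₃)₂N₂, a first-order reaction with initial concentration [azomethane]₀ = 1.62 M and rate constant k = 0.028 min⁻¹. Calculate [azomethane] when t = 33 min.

0.643 M

Step 1: For a first-order reaction: [azomethane] = [azomethane]₀ × e^(-kt)
Step 2: [azomethane] = 1.62 × e^(-0.028 × 33)
Step 3: [azomethane] = 1.62 × e^(-0.924)
Step 4: [azomethane] = 1.62 × 0.396928 = 0.643 M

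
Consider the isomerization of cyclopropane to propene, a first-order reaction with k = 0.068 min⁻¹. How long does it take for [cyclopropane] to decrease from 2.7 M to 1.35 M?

10.19 min

Step 1: For first-order: t = ln([cyclopropane]₀/[cyclopropane])/k
Step 2: t = ln(2.7/1.35)/0.068
Step 3: t = ln(2)/0.068
Step 4: t = 0.6931/0.068 = 10.19 min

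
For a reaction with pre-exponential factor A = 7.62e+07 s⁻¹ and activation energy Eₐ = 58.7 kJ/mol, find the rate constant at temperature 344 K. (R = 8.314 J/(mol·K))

9.30e-02 s⁻¹

Step 1: Use the Arrhenius equation: k = A × exp(-Eₐ/RT)
Step 2: Convert Eₐ to J/mol: 58.7 kJ/mol = 58700 J/mol
Step 3: Calculate the exponent: -Eₐ/(RT) = -58700/(8.314 × 344) = -20.52436
Step 4: k = 7.62e+07 × exp(-20.52436)
Step 5: k = 7.62e+07 × 1.22007e-09 = 9.2969e-02 s⁻¹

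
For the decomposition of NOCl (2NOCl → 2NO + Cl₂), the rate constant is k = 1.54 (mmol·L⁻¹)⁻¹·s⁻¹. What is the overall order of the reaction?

second order (2)

Step 1: The units of k for an nth-order reaction are (concentration)^(1-n)·(time)⁻¹.
Step 2: Here k has units (mmol·L⁻¹)⁻¹·s⁻¹, so the concentration exponent is -1.
Step 3: 1 - n = -1 ⇒ n = 2. The reaction is second order.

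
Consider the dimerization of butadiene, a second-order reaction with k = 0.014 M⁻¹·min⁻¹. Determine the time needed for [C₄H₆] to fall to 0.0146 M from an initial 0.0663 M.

3815 min

Step 1: For second-order: t = (1/[C₄H₆] - 1/[C₄H₆]₀)/k
Step 2: t = (1/0.0146 - 1/0.0663)/0.014
Step 3: t = (68.49 - 15.08)/0.014
Step 4: t = 53.41/0.014 = 3815 min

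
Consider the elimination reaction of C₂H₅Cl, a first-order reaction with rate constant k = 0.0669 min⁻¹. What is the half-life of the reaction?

10.36 min

Step 1: For a first-order reaction, t₁/₂ = ln(2)/k
Step 2: t₁/₂ = ln(2)/0.0669
Step 3: t₁/₂ = 0.6931/0.0669 = 10.36 min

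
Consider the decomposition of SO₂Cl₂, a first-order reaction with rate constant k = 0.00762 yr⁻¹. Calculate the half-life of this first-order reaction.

90.96 yr

Step 1: For a first-order reaction, t₁/₂ = ln(2)/k
Step 2: t₁/₂ = ln(2)/0.00762
Step 3: t₁/₂ = 0.6931/0.00762 = 90.96 yr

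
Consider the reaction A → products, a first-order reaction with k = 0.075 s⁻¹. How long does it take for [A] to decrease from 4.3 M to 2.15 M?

9.242 s

Step 1: For first-order: t = ln([A]₀/[A])/k
Step 2: t = ln(4.3/2.15)/0.075
Step 3: t = ln(2)/0.075
Step 4: t = 0.6931/0.075 = 9.242 s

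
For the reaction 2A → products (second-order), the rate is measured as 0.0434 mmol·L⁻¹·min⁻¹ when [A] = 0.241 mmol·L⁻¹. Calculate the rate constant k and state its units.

0.7472 (mmol·L⁻¹)⁻¹·min⁻¹

Step 1: rate = k[A]^2, so k = rate / [A]^2.
Step 2: k = 0.0434 / (0.241)^2 = 0.0434 / 0.05808.
Step 3: k = 0.7472 (mmol·L⁻¹)⁻¹·min⁻¹.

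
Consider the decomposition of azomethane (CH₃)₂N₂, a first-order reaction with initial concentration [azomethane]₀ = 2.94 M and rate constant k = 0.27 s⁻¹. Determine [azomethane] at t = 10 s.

0.1976 M

Step 1: For a first-order reaction: [azomethane] = [azomethane]₀ × e^(-kt)
Step 2: [azomethane] = 2.94 × e^(-0.27 × 10)
Step 3: [azomethane] = 2.94 × e^(-2.7)
Step 4: [azomethane] = 2.94 × 0.0672055 = 0.1976 M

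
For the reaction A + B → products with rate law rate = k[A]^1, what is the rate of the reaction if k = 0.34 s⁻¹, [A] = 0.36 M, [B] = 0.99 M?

0.1224 M/s

Step 1: The rate law is rate = k[A]^1
Step 2: Note that the rate does not depend on [B] (zero order in B).
Step 3: rate = 0.34 × (0.36)^1 = 0.1224 M/s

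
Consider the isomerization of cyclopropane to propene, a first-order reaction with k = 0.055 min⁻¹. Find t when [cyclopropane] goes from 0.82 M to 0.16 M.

29.71 min

Step 1: For first-order: t = ln([cyclopropane]₀/[cyclopropane])/k
Step 2: t = ln(0.82/0.16)/0.055
Step 3: t = ln(5.125)/0.055
Step 4: t = 1.634/0.055 = 29.71 min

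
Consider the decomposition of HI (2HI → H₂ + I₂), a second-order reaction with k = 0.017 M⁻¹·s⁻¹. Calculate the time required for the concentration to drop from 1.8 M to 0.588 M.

67.36 s

Step 1: For second-order: t = (1/[HI] - 1/[HI]₀)/k
Step 2: t = (1/0.588 - 1/1.8)/0.017
Step 3: t = (1.701 - 0.5556)/0.017
Step 4: t = 1.145/0.017 = 67.36 s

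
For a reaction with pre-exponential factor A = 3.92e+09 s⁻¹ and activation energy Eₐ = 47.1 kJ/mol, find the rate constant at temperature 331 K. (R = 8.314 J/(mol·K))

1.45e+02 s⁻¹

Step 1: Use the Arrhenius equation: k = A × exp(-Eₐ/RT)
Step 2: Convert Eₐ to J/mol: 47.1 kJ/mol = 47100 J/mol
Step 3: Calculate the exponent: -Eₐ/(RT) = -47100/(8.314 × 331) = -17.11524
Step 4: k = 3.92e+09 × exp(-17.11524)
Step 5: k = 3.92e+09 × 3.68931e-08 = 1.4462e+02 s⁻¹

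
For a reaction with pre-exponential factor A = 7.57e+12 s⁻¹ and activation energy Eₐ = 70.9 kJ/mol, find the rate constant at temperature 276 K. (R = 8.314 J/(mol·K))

2.89e-01 s⁻¹

Step 1: Use the Arrhenius equation: k = A × exp(-Eₐ/RT)
Step 2: Convert Eₐ to J/mol: 70.9 kJ/mol = 70900 J/mol
Step 3: Calculate the exponent: -Eₐ/(RT) = -70900/(8.314 × 276) = -30.89777
Step 4: k = 7.57e+12 × exp(-30.89777)
Step 5: k = 7.57e+12 × 3.81302e-14 = 2.8865e-01 s⁻¹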